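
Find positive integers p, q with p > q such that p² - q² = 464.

Factor: p² - q² = (p+q)(p-q) = 464.
We need two factors of 464 with the same parity.
Use p+q = 232 and p-q = 2 (product 232·2 = 464).
Adding: 2p = 234, so p = 117.
Subtracting: 2q = 230, so q = 115.
Check: 117² - 115² = 13689 - 13225 = 464 ✓

p = 117, q = 115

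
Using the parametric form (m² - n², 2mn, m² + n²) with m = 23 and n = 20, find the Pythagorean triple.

a = m² - n² = 23² - 20² = 529 - 400 = 129
b = 2mn = 2·23·20 = 920
c = m² + n² = 529 + 400 = 929
Verify: 129² + 920² = 16641 + 846400 = 863041 = 929² ✓

(129, 920, 929)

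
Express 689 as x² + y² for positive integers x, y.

We need to find integers x, y > 0 such that x² + y² = 689.
Trying x = 8: y² = 689 - 8² = 689 - 64 = 625
y = 25
Check: 8² + 25² = 64 + 625 = 689 ✓

689 = 8² + 25²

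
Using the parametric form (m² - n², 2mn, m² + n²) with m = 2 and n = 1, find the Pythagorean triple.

a = m² - n² = 2² - 1² = 4 - 1 = 3
b = 2mn = 2·2·1 = 4
c = m² + n² = 4 + 1 = 5
Verify: 3² + 4² = 9 + 16 = 25 = 5² ✓

(3, 4, 5)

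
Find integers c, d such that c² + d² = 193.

We need to find integers c, d > 0 such that c² + d² = 193.
Trying c = 7: d² = 193 - 7² = 193 - 49 = 144
d = 12
Check: 7² + 12² = 49 + 144 = 193 ✓

193 = 7² + 12²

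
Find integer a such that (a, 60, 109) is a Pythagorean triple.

a² = c² - b² = 109² - 60² = 11881 - 3600 = 8281
a = sqrt(8281) = 91

91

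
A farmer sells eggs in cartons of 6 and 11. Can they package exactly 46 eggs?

We need non-negative a, b with 6a + 11b = 46.
gcd(6, 11) = 1 divides 46.
Try a = 4: 11b = 46 - 24 = 22, so b = 2.
One way: 4 cartons of 6 and 2 cartons of 11.

Yes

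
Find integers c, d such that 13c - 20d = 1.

Step 1: Check solvability.
gcd(13, 20) = 1
Since 1 divides 1, solutions exist.

Step 2: Apply extended Euclidean algorithm to find gcd.
We find integers such that 13*x0 + 20*y0 = 1

Step 3: Scale the particular solution.
Multiply by 1/1 = 1:
c = -3, d = -2

Step 4: Verify.
13*(-3) - 20*(-2) = 1 = 1 ✓

c = -3, d = -2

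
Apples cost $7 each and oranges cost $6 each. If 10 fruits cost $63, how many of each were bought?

Let a = apples, o = oranges.
a + o = 10
7a + 6o = 63
Substitute o = 10 - a:
7a + 6(10 - a) = 63
(7 - 6)a = 63 - 60
1a = 3
a = 3, o = 10 - 3 = 7

Apples: 3, Oranges: 7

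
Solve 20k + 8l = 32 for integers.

Step 1: Check solvability.
gcd(20, 8) = 4
Since 4 divides 32, solutions exist.

Step 2: Apply extended Euclidean algorithm to find gcd.
We find integers such that 20*x0 + 8*y0 = 4

Step 3: Scale the particular solution.
Multiply by 32/4 = 8:
k = 8, l = -16

Step 4: Verify.
20*(8) + 8*(-16) = 32 = 32 ✓

k = 8, l = -16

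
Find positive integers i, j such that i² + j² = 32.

Search for i with 32 - i² a perfect square.
i = 4: 32 - 4² = 32 - 16 = 16 = 4² ✓
So i = 4, j = 4.

i = 4, j = 4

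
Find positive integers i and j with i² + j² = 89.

We need to find integers i, j > 0 such that i² + j² = 89.
Trying i = 5: j² = 89 - 5² = 89 - 25 = 64
j = 8
Check: 5² + 8² = 25 + 64 = 89 ✓

89 = 5² + 8²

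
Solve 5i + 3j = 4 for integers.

Step 1: Check solvability.
gcd(5, 3) = 1
Since 1 divides 4, solutions exist.

Step 2: Apply extended Euclidean algorithm to find gcd.
We find integers such that 5*x0 + 3*y0 = 1

Step 3: Scale the particular solution.
Multiply by 4/1 = 4:
i = -4, j = 8

Step 4: Verify.
5*(-4) + 3*(8) = 4 = 4 ✓

i = -4, j = 8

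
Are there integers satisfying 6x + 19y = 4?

Step 1: Compute gcd(6, 19).
gcd(6, 19) = 1

Step 2: Check divisibility.
Does 1 divide 4? 4 = 1 x 4, so yes.

By the theorem on linear Diophantine equations, 6x + 19y = 4 has integer solutions if and only if gcd(6, 19) divides 4. Since 1 | 4, solutions exist.

Yes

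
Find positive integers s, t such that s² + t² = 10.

Search for s with 10 - s² a perfect square.
s = 1: 10 - 1² = 10 - 1 = 9 = 3² ✓
So s = 1, t = 3.

s = 1, t = 3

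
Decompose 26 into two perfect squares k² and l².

We need to find integers k, l > 0 such that k² + l² = 26.
Trying k = 1: l² = 26 - 1² = 26 - 1 = 25
l = 5
Check: 1² + 5² = 1 + 25 = 26 ✓

26 = 1² + 5²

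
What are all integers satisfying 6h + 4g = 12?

Step 1: Compute gcd(6, 4) = 2.
Since 2 divides 12, solutions exist.

Step 2: Find a particular solution using extended Euclidean algorithm.
We get h₀ = 6, g₀ = -6.
Check: 6*6 + 4*-6 = 12 = 12 ✓

Step 3: Write the general solution.
h = 6 + (4/2)t = 6 + 2t
g = -6 - (6/2)t = -6 - 3t
for any integer t.

h = 6 + 2t, g = -6 - 3t for integer t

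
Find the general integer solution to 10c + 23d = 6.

Step 1: Compute gcd(10, 23) = 1.
Since 1 divides 6, solutions exist.

Step 2: Find a particular solution using extended Euclidean algorithm.
We get c₀ = 42, d₀ = -18.
Check: 10*42 + 23*-18 = 6 = 6 ✓

Step 3: Write the general solution.
c = 42 + (23/1)t = 42 + 23t
d = -18 - (10/1)t = -18 - 10t
for any integer t.

c = 42 + 23t, d = -18 - 10t for integer t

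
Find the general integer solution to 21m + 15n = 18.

Step 1: Compute gcd(21, 15) = 3.
Since 3 divides 18, solutions exist.

Step 2: Find a particular solution using extended Euclidean algorithm.
We get m₀ = -12, n₀ = 18.
Check: 21*-12 + 15*18 = 18 = 18 ✓

Step 3: Write the general solution.
m = -12 + (15/3)t = -12 + 5t
n = 18 - (21/3)t = 18 - 7t
for any integer t.

m = -12 + 5t, n = 18 - 7t for integer t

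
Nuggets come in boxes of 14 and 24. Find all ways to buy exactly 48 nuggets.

We need non-negative integers (x, y) with 14x + 24y = 48.
For each x in 0..3, check if 48 - 14x is a non-negative multiple of 24.
x = 0: 24y = 48, y = 2 ✓

(0 boxes of 14, 2 boxes of 24)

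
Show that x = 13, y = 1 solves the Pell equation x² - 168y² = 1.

Compute x² = 13² = 169
Compute 168y² = 168·1² = 168·1 = 168
x² - 168y² = 169 - 168 = 1
Since this equals 1, (13, 1) is a solution.

Yes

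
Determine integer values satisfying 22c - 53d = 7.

Step 1: Check solvability.
gcd(22, 53) = 1
Since 1 divides 7, solutions exist.

Step 2: Apply extended Euclidean algorithm to find gcd.
We find integers such that 22*x0 + 53*y0 = 1

Step 3: Scale the particular solution.
Multiply by 7/1 = 7:
c = -84, d = -35

Step 4: Verify.
22*(-84) - 53*(-35) = 7 = 7 ✓

c = -84, d = -35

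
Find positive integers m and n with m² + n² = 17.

We need to find integers m, n > 0 such that m² + n² = 17.
Trying m = 1: n² = 17 - 1² = 17 - 1 = 16
n = 4
Check: 1² + 4² = 1 + 16 = 17 ✓

17 = 1² + 4²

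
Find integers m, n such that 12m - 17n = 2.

Step 1: Check solvability.
gcd(12, 17) = 1
Since 1 divides 2, solutions exist.

Step 2: Apply extended Euclidean algorithm to find gcd.
We find integers such that 12*x0 + 17*y0 = 1

Step 3: Scale the particular solution.
Multiply by 2/1 = 2:
m = -14, n = -10

Step 4: Verify.
12*(-14) - 17*(-10) = 2 = 2 ✓

m = -14, n = -10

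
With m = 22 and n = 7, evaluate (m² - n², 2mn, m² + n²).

a = m² - n² = 484 - 49 = 435
b = 2mn = 2·22·7 = 308
c = m² + n² = 484 + 49 = 533
Verify: 435² + 308² = 189225 + 94864 = 284089 = 533² ✓

(435, 308, 533)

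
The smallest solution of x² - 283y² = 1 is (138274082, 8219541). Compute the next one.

Solutions to x² - Dy² = 1 are generated by powers of (x₀ + y₀√D).
The next solution satisfies x₁ + y₁√283 = (x₀ + y₀√283)², giving:
x₁ = x₀² + 283y₀² = 138274082² + 283·8219541² = 19119721752942724 + 19119721752942723 = 38239443505885447
y₁ = 2x₀y₀ = 2·138274082·8219541 = 2273098972472724

Verify: 38239443505885447² - 283·2273098972472724² = 1462255039639804686092127486389809 - 1462255039639804686092127486389808 = 1 ✓

x = 38239443505885447, y = 2273098972472724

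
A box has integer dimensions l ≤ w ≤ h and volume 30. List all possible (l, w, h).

Iterate l from 1 to ⌊30^(1/3)⌋. For each l dividing 30, iterate w ≥ l with w dividing 30/l, and set h = 30/(l·w).
Triples found (5): (1×1×30), (1×2×15), (1×3×10), (1×5×6), (2×3×5)

(1×1×30), (1×2×15), (1×3×10), (1×5×6), (2×3×5)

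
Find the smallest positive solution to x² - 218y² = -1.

We need x² = 218y² - 1. Try successive y:
y = 1: x² = 218·1² - 1 = 217, not a perfect square
y = 2: x² = 218·2² - 1 = 871, not a perfect square
y = 3: x² = 218·3² - 1 = 1961, not a perfect square
...
y = 17: x² = 218·17² - 1 = 63001 = 251² ✓
Check: 251² - 218·17² = 63001 - 63002 = -1 ✓

x = 251, y = 17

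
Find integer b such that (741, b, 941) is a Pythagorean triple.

b² = c² - a² = 941² - 741² = 885481 - 549081 = 336400
b = sqrt(336400) = 580

580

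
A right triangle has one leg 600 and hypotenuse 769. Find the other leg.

a² = c² - b² = 591361 - 360000 = 231361
a = 481

481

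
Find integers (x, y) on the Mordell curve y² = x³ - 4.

Try small integer x values and check whether x³ - 4 is a perfect square.
x = 2: x³ - 4 = 2³ - 4 = 8 - 4 = 4
Is 4 a perfect square? 2² = 4 ✓
So (x, y) = (2, -2) is a solution.

x = 2, y = -2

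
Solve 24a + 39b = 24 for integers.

Step 1: Check solvability.
gcd(24, 39) = 3
Since 3 divides 24, solutions exist.

Step 2: Apply extended Euclidean algorithm to find gcd.
We find integers such that 24*x0 + 39*y0 = 3

Step 3: Scale the particular solution.
Multiply by 24/3 = 8:
a = 40, b = -24

Step 4: Verify.
24*(40) + 39*(-24) = 24 = 24 ✓

a = 40, b = -24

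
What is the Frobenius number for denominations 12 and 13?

For two coprime denominations a and b, the Frobenius number (largest value not representable as a non-negative combination) is ab - a - b.
Here gcd(12, 13) = 1, so they are coprime.
F(12, 13) = 12·13 - 12 - 13 = 156 - 25 = 131

131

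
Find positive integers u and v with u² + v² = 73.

We need to find integers u, v > 0 such that u² + v² = 73.
Trying u = 3: v² = 73 - 3² = 73 - 9 = 64
v = 8
Check: 3² + 8² = 9 + 64 = 73 ✓

73 = 3² + 8²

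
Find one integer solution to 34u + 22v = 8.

Step 1: Check solvability.
gcd(34, 22) = 2
Since 2 divides 8, solutions exist.

Step 2: Apply extended Euclidean algorithm to find gcd.
We find integers such that 34*x0 + 22*y0 = 2

Step 3: Scale the particular solution.
Multiply by 8/2 = 4:
u = 8, v = -12

Step 4: Verify.
34*(8) + 22*(-12) = 8 = 8 ✓

u = 8, v = -12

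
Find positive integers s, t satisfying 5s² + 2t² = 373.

Try small values of s and check whether (373 - 5s²)/2 is a perfect square.
s = 7: 5·7² = 245, so 2t² = 373 - 245 = 128, giving t² = 64, t = 8.
Check: 5·7² + 2·8² = 245 + 128 = 373 ✓

s = 7, t = 8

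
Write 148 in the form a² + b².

We need to find integers a, b > 0 such that a² + b² = 148.
Trying a = 2: b² = 148 - 2² = 148 - 4 = 144
b = 12
Check: 2² + 12² = 4 + 144 = 148 ✓

148 = 2² + 12²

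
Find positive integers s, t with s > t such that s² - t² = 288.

Factor: s² - t² = (s+t)(s-t) = 288.
We need two factors of 288 with the same parity.
Use s+t = 144 and s-t = 2 (product 144·2 = 288).
Adding: 2s = 146, so s = 73.
Subtracting: 2t = 142, so t = 71.
Check: 73² - 71² = 5329 - 5041 = 288 ✓

s = 73, t = 71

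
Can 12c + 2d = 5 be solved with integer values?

Step 1: Compute gcd(12, 2).
gcd(12, 2) = 2

Step 2: Check divisibility.
Does 2 divide 5? 5 = 2 x 2 + 1, so no.

By the theorem on linear Diophantine equations, 12c + 2d = 5 has integer solutions if and only if gcd(12, 2) divides 5. Since 2 does not divide 5, no solutions exist.

No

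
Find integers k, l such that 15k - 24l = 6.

Step 1: Check solvability.
gcd(15, 24) = 3
Since 3 divides 6, solutions exist.

Step 2: Apply extended Euclidean algorithm to find gcd.
We find integers such that 15*x0 + 24*y0 = 3

Step 3: Scale the particular solution.
Multiply by 6/3 = 2:
k = -6, l = -4

Step 4: Verify.
15*(-6) - 24*(-4) = 6 = 6 ✓

k = -6, l = -4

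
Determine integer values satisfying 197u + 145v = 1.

Step 1: Check solvability.
gcd(197, 145) = 1
Since 1 divides 1, solutions exist.

Step 2: Apply extended Euclidean algorithm to find gcd.
We find integers such that 197*x0 + 145*y0 = 1

Step 3: Scale the particular solution.
Multiply by 1/1 = 1:
u = 53, v = -72

Step 4: Verify.
197*(53) + 145*(-72) = 1 = 1 ✓

u = 53, v = -72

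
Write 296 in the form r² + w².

We need to find integers r, w > 0 such that r² + w² = 296.
Trying r = 10: w² = 296 - 10² = 296 - 100 = 196
w = 14
Check: 10² + 14² = 100 + 196 = 296 ✓

296 = 10² + 14²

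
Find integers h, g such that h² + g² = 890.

We need to find integers h, g > 0 such that h² + g² = 890.
Trying h = 7: g² = 890 - 7² = 890 - 49 = 841
g = 29
Check: 7² + 29² = 49 + 841 = 890 ✓

890 = 7² + 29²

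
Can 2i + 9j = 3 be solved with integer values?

Step 1: Compute gcd(2, 9).
gcd(2, 9) = 1

Step 2: Check divisibility.
Does 1 divide 3? 3 = 1 x 3, so yes.

By the theorem on linear Diophantine equations, 2i + 9j = 3 has integer solutions if and only if gcd(2, 9) divides 3. Since 1 | 3, solutions exist.

Yes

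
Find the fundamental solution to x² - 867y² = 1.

We seek the smallest positive integers (x, y) with x² - 867y² = 1, i.e., x² = 867y² + 1.
Try successive y values:
y = 1: x² = 867·1² + 1 = 868, not a perfect square
y = 2: x² = 867·2² + 1 = 3469, not a perfect square
y = 3: x² = 867·3² + 1 = 7804, not a perfect square
... continuing the search (or via continued fractions) ...
y = 2385: x² = 867·2385² + 1 = 4931691076, x = 70226 ✓

Verify: 70226² - 867·2385² = 4931691076 - 4931691075 = 1 ✓

x = 70226, y = 2385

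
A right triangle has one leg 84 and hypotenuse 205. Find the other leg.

a² = c² - b² = 42025 - 7056 = 34969
a = 187

187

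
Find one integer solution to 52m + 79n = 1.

Step 1: Check solvability.
gcd(52, 79) = 1
Since 1 divides 1, solutions exist.

Step 2: Apply extended Euclidean algorithm to find gcd.
We find integers such that 52*x0 + 79*y0 = 1

Step 3: Scale the particular solution.
Multiply by 1/1 = 1:
m = 38, n = -25

Step 4: Verify.
52*(38) + 79*(-25) = 1 = 1 ✓

m = 38, n = -25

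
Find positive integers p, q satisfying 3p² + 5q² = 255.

Try small values of p and check whether (255 - 3p²)/5 is a perfect square.
p = 5: 3·5² = 75, so 5q² = 255 - 75 = 180, giving q² = 36, q = 6.
Check: 3·5² + 5·6² = 75 + 180 = 255 ✓

p = 5, q = 6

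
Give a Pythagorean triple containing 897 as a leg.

We need the other leg and hypotenuse such that 897² + x² = c².
Take x = 540, c = 1047: 897² + 540² = 804609 + 291600 = 1096209 = 1047² ✓
Triple: (897, 540, 1047)

(897, 540, 1047)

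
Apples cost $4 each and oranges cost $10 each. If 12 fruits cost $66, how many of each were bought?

Let a = apples, o = oranges.
a + o = 12
4a + 10o = 66
Substitute o = 12 - a:
4a + 10(12 - a) = 66
(4 - 10)a = 66 - 120
-6a = -54
a = 9, o = 12 - 9 = 3

Apples: 9, Oranges: 3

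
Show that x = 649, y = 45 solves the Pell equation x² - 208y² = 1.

Compute x² = 649² = 421201
Compute 208y² = 208·45² = 208·2025 = 421200
x² - 208y² = 421201 - 421200 = 1
Since this equals 1, (649, 45) is a solution.

Yes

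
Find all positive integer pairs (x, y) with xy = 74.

The positive divisors of 74 are: 1, 2, 37, 74.
Each divisor d gives the pair (d, 74/d):
(1, 74), (2, 37), (37, 2), (74, 1)

(1, 74), (2, 37), (37, 2), (74, 1)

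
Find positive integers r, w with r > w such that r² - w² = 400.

Factor: r² - w² = (r+w)(r-w) = 400.
We need two factors of 400 with the same parity.
Use r+w = 200 and r-w = 2 (product 200·2 = 400).
Adding: 2r = 202, so r = 101.
Subtracting: 2w = 198, so w = 99.
Check: 101² - 99² = 10201 - 9801 = 400 ✓

r = 101, w = 99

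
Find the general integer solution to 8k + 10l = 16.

Step 1: Compute gcd(8, 10) = 2.
Since 2 divides 16, solutions exist.

Step 2: Find a particular solution using extended Euclidean algorithm.
We get k₀ = -8, l₀ = 8.
Check: 8*-8 + 10*8 = 16 = 16 ✓

Step 3: Write the general solution.
k = -8 + (10/2)t = -8 + 5t
l = 8 - (8/2)t = 8 - 4t
for any integer t.

k = -8 + 5t, l = 8 - 4t for integer t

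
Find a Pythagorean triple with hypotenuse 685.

We need a² + b² = 685² = 469225.
Trying: 667² + 156² = 444889 + 24336 = 469225 ✓

(667, 156, 685)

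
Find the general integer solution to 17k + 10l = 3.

Step 1: Compute gcd(17, 10) = 1.
Since 1 divides 3, solutions exist.

Step 2: Find a particular solution using extended Euclidean algorithm.
We get k₀ = 9, l₀ = -15.
Check: 17*9 + 10*-15 = 3 = 3 ✓

Step 3: Write the general solution.
k = 9 + (10/1)t = 9 + 10t
l = -15 - (17/1)t = -15 - 17t
for any integer t.

k = 9 + 10t, l = -15 - 17t for integer t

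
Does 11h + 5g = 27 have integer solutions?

Step 1: Compute gcd(11, 5).
gcd(11, 5) = 1

Step 2: Check divisibility.
Does 1 divide 27? 27 = 1 x 27, so yes.

By the theorem on linear Diophantine equations, 11h + 5g = 27 has integer solutions if and only if gcd(11, 5) divides 27. Since 1 | 27, solutions exist.

Yes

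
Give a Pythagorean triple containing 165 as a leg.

We need the other leg and hypotenuse such that 165² + x² = c².
Take x = 532, c = 557: 165² + 532² = 27225 + 283024 = 310249 = 557² ✓
Triple: (165, 532, 557)

(165, 532, 557)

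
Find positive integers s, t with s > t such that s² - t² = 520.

Factor: s² - t² = (s+t)(s-t) = 520.
We need two factors of 520 with the same parity.
Use s+t = 260 and s-t = 2 (product 260·2 = 520).
Adding: 2s = 262, so s = 131.
Subtracting: 2t = 258, so t = 129.
Check: 131² - 129² = 17161 - 16641 = 520 ✓

s = 131, t = 129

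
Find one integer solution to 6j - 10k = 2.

Step 1: Check solvability.
gcd(6, 10) = 2
Since 2 divides 2, solutions exist.

Step 2: Apply extended Euclidean algorithm to find gcd.
We find integers such that 6*x0 + 10*y0 = 2

Step 3: Scale the particular solution.
Multiply by 2/2 = 1:
j = 2, k = 1

Step 4: Verify.
6*(2) - 10*(1) = 2 = 2 ✓

j = 2, k = 1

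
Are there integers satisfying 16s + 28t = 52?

Step 1: Compute gcd(16, 28).
gcd(16, 28) = 4

Step 2: Check divisibility.
Does 4 divide 52? 52 = 4 x 13, so yes.

By the theorem on linear Diophantine equations, 16s + 28t = 52 has integer solutions if and only if gcd(16, 28) divides 52. Since 4 | 52, solutions exist.

Yes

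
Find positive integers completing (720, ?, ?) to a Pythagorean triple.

We need the other leg and hypotenuse such that 720² + x² = c².
Take x = 2652, c = 2748: 720² + 2652² = 518400 + 7033104 = 7551504 = 2748² ✓
Triple: (2652, 720, 2748)

(2652, 720, 2748)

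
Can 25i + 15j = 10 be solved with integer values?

Step 1: Compute gcd(25, 15).
gcd(25, 15) = 5

Step 2: Check divisibility.
Does 5 divide 10? 10 = 5 x 2, so yes.

By the theorem on linear Diophantine equations, 25i + 15j = 10 has integer solutions if and only if gcd(25, 15) divides 10. Since 5 | 10, solutions exist.

Yes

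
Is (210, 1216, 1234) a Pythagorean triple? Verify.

Compute a² + b² = 210² + 1216² = 44100 + 1478656 = 1522756
Compute c² = 1234² = 1522756
Since 1522756 = 1522756, confirmed.

Yes, it is a Pythagorean triple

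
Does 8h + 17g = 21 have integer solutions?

Step 1: Compute gcd(8, 17).
gcd(8, 17) = 1

Step 2: Check divisibility.
Does 1 divide 21? 21 = 1 x 21, so yes.

By the theorem on linear Diophantine equations, 8h + 17g = 21 has integer solutions if and only if gcd(8, 17) divides 21. Since 1 | 21, solutions exist.

Yes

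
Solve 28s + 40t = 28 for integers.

Step 1: Check solvability.
gcd(28, 40) = 4
Since 4 divides 28, solutions exist.

Step 2: Apply extended Euclidean algorithm to find gcd.
We find integers such that 28*x0 + 40*y0 = 4

Step 3: Scale the particular solution.
Multiply by 28/4 = 7:
s = 21, t = -14

Step 4: Verify.
28*(21) + 40*(-14) = 28 = 28 ✓

s = 21, t = -14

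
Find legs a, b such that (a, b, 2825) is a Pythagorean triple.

We need a² + b² = 2825² = 7980625.
Trying: 2465² + 1380² = 6076225 + 1904400 = 7980625 ✓

(2465, 1380, 2825)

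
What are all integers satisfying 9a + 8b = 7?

Step 1: Compute gcd(9, 8) = 1.
Since 1 divides 7, solutions exist.

Step 2: Find a particular solution using extended Euclidean algorithm.
We get a₀ = 7, b₀ = -7.
Check: 9*7 + 8*-7 = 7 = 7 ✓

Step 3: Write the general solution.
a = 7 + (8/1)t = 7 + 8t
b = -7 - (9/1)t = -7 - 9t
for any integer t.

a = 7 + 8t, b = -7 - 9t for integer t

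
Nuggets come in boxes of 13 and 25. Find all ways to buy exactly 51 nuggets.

We need non-negative integers (x, y) with 13x + 25y = 51.
For each x in 0..3, check if 51 - 13x is a non-negative multiple of 25.
x = 2: 25y = 25, y = 1 ✓

(2 boxes of 13, 1 boxes of 25)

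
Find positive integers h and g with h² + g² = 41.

We need to find integers h, g > 0 such that h² + g² = 41.
Trying h = 4: g² = 41 - 4² = 41 - 16 = 25
g = 5
Check: 4² + 5² = 16 + 25 = 41 ✓

41 = 4² + 5²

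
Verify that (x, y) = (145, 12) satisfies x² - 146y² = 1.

Compute x² = 145² = 21025
Compute 146y² = 146·12² = 146·144 = 21024
x² - 146y² = 21025 - 21024 = 1
Since this equals 1, (145, 12) is a solution.

Yes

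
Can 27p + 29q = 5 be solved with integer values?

Step 1: Compute gcd(27, 29).
gcd(27, 29) = 1

Step 2: Check divisibility.
Does 1 divide 5? 5 = 1 x 5, so yes.

By the theorem on linear Diophantine equations, 27p + 29q = 5 has integer solutions if and only if gcd(27, 29) divides 5. Since 1 | 5, solutions exist.

Yes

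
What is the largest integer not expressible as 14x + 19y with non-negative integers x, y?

For two coprime denominations a and b, the Frobenius number (largest value not representable as a non-negative combination) is ab - a - b.
Here gcd(14, 19) = 1, so they are coprime.
F(14, 19) = 14·19 - 14 - 19 = 266 - 33 = 233

233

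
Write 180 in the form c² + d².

We need to find integers c, d > 0 such that c² + d² = 180.
Trying c = 6: d² = 180 - 6² = 180 - 36 = 144
d = 12
Check: 6² + 12² = 36 + 144 = 180 ✓

180 = 6² + 12²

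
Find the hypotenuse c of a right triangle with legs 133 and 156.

c² = a² + b² = 133² + 156² = 17689 + 24336 = 42025
c = 205

205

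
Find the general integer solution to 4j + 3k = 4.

Step 1: Compute gcd(4, 3) = 1.
Since 1 divides 4, solutions exist.

Step 2: Find a particular solution using extended Euclidean algorithm.
We get j₀ = 4, k₀ = -4.
Check: 4*4 + 3*-4 = 4 = 4 ✓

Step 3: Write the general solution.
j = 4 + (3/1)t = 4 + 3t
k = -4 - (4/1)t = -4 - 4t
for any integer t.

j = 4 + 3t, k = -4 - 4t for integer t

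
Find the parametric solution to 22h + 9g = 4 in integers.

Step 1: Compute gcd(22, 9) = 1.
Since 1 divides 4, solutions exist.

Step 2: Find a particular solution using extended Euclidean algorithm.
We get h₀ = -8, g₀ = 20.
Check: 22*-8 + 9*20 = 4 = 4 ✓

Step 3: Write the general solution.
h = -8 + (9/1)t = -8 + 9t
g = 20 - (22/1)t = 20 - 22t
for any integer t.

h = -8 + 9t, g = 20 - 22t for integer t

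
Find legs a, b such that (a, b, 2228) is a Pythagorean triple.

We need a² + b² = 2228² = 4963984.
Trying: 660² + 2128² = 435600 + 4528384 = 4963984 ✓

(660, 2128, 2228)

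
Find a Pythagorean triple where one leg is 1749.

We need the other leg and hypotenuse such that 1749² + x² = c².
Take x = 4032, c = 4395: 1749² + 4032² = 3059001 + 16257024 = 19316025 = 4395² ✓
Triple: (1749, 4032, 4395)

(1749, 4032, 4395)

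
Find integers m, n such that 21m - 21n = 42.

Step 1: Check solvability.
gcd(21, 21) = 21
Since 21 divides 42, solutions exist.

Step 2: Apply extended Euclidean algorithm to find gcd.
We find integers such that 21*x0 + 21*y0 = 21

Step 3: Scale the particular solution.
Multiply by 42/21 = 2:
m = 0, n = -2

Step 4: Verify.
21*(0) - 21*(-2) = 42 = 42 ✓

m = 0, n = -2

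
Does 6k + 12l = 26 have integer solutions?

Step 1: Compute gcd(6, 12).
gcd(6, 12) = 6

Step 2: Check divisibility.
Does 6 divide 26? 26 = 6 x 4 + 2, so no.

By the theorem on linear Diophantine equations, 6k + 12l = 26 has integer solutions if and only if gcd(6, 12) divides 26. Since 6 does not divide 26, no solutions exist.

No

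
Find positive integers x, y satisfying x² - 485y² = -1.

We need x² = 485y² - 1. Try successive y:
y = 1: x² = 485·1² - 1 = 484 = 22² ✓
Check: 22² - 485·1² = 484 - 485 = -1 ✓

x = 22, y = 1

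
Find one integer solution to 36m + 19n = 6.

Step 1: Check solvability.
gcd(36, 19) = 1
Since 1 divides 6, solutions exist.

Step 2: Apply extended Euclidean algorithm to find gcd.
We find integers such that 36*x0 + 19*y0 = 1

Step 3: Scale the particular solution.
Multiply by 6/1 = 6:
m = 54, n = -102

Step 4: Verify.
36*(54) + 19*(-102) = 6 = 6 ✓

m = 54, n = -102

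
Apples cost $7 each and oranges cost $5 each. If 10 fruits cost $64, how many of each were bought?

Let a = apples, o = oranges.
a + o = 10
7a + 5o = 64
Substitute o = 10 - a:
7a + 5(10 - a) = 64
(7 - 5)a = 64 - 50
2a = 14
a = 7, o = 10 - 7 = 3

Apples: 7, Oranges: 3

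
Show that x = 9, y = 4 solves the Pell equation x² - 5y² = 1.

Compute x² = 9² = 81
Compute 5y² = 5·4² = 5·16 = 80
x² - 5y² = 81 - 80 = 1
Since this equals 1, (9, 4) is a solution.

Yes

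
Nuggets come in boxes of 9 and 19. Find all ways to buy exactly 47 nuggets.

We need non-negative integers (x, y) with 9x + 19y = 47.
For each x in 0..5, check if 47 - 9x is a non-negative multiple of 19.
x = 1: 19y = 38, y = 2 ✓

(1 boxes of 9, 2 boxes of 19)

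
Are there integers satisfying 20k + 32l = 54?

Step 1: Compute gcd(20, 32).
gcd(20, 32) = 4

Step 2: Check divisibility.
Does 4 divide 54? 54 = 4 x 13 + 2, so no.

By the theorem on linear Diophantine equations, 20k + 32l = 54 has integer solutions if and only if gcd(20, 32) divides 54. Since 4 does not divide 54, no solutions exist.

No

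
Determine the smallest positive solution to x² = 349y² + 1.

We seek the smallest positive integers (x, y) with x² - 349y² = 1, i.e., x² = 349y² + 1.
Try successive y values:
y = 1: x² = 349·1² + 1 = 350, not a perfect square
y = 2: x² = 349·2² + 1 = 1397, not a perfect square
y = 3: x² = 349·3² + 1 = 3142, not a perfect square
... continuing the search (or via continued fractions) ...
y = 9081060: x² = 349·9081060² + 1 = 28780512102536401, x = 169648201 ✓

Verify: 169648201² - 349·9081060² = 28780512102536401 - 28780512102536400 = 1 ✓

x = 169648201, y = 9081060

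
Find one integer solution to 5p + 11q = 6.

Step 1: Check solvability.
gcd(5, 11) = 1
Since 1 divides 6, solutions exist.

Step 2: Apply extended Euclidean algorithm to find gcd.
We find integers such that 5*x0 + 11*y0 = 1

Step 3: Scale the particular solution.
Multiply by 6/1 = 6:
p = -12, q = 6

Step 4: Verify.
5*(-12) + 11*(6) = 6 = 6 ✓

p = -12, q = 6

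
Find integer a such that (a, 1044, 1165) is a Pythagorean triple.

a² = c² - b² = 1165² - 1044² = 1357225 - 1089936 = 267289
a = sqrt(267289) = 517

517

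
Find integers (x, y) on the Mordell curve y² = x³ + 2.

Try small integer x values and check whether x³ + 2 is a perfect square.
x = -1: x³ + 2 = -1³ + 2 = -1 + 2 = 1
Is 1 a perfect square? 1² = 1 ✓
So (x, y) = (-1, 1) is a solution.

x = -1, y = 1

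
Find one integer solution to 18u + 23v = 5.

Step 1: Check solvability.
gcd(18, 23) = 1
Since 1 divides 5, solutions exist.

Step 2: Apply extended Euclidean algorithm to find gcd.
We find integers such that 18*x0 + 23*y0 = 1

Step 3: Scale the particular solution.
Multiply by 5/1 = 5:
u = 45, v = -35

Step 4: Verify.
18*(45) + 23*(-35) = 5 = 5 ✓

u = 45, v = -35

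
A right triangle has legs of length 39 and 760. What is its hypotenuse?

c² = a² + b² = 39² + 760² = 1521 + 577600 = 579121
c = 761

761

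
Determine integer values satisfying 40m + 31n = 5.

Step 1: Check solvability.
gcd(40, 31) = 1
Since 1 divides 5, solutions exist.

Step 2: Apply extended Euclidean algorithm to find gcd.
We find integers such that 40*x0 + 31*y0 = 1

Step 3: Scale the particular solution.
Multiply by 5/1 = 5:
m = 35, n = -45

Step 4: Verify.
40*(35) + 31*(-45) = 5 = 5 ✓

m = 35, n = -45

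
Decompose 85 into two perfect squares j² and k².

We need to find integers j, k > 0 such that j² + k² = 85.
Trying j = 2: k² = 85 - 2² = 85 - 4 = 81
k = 9
Check: 2² + 9² = 4 + 81 = 85 ✓

85 = 2² + 9²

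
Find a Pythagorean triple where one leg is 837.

We need the other leg and hypotenuse such that 837² + x² = c².
Take x = 1320, c = 1563: 837² + 1320² = 700569 + 1742400 = 2442969 = 1563² ✓
Triple: (837, 1320, 1563)

(837, 1320, 1563)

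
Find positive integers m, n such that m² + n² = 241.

Search for m with 241 - m² a perfect square.
m = 4: 241 - 4² = 241 - 16 = 225 = 15² ✓
So m = 4, n = 15.

m = 4, n = 15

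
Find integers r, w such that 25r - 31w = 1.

Step 1: Check solvability.
gcd(25, 31) = 1
Since 1 divides 1, solutions exist.

Step 2: Apply extended Euclidean algorithm to find gcd.
We find integers such that 25*x0 + 31*y0 = 1

Step 3: Scale the particular solution.
Multiply by 1/1 = 1:
r = 5, w = 4

Step 4: Verify.
25*(5) - 31*(4) = 1 = 1 ✓

r = 5, w = 4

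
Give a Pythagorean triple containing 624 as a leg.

We need the other leg and hypotenuse such that 624² + x² = c².
Take x = 407, c = 745: 624² + 407² = 389376 + 165649 = 555025 = 745² ✓
Triple: (407, 624, 745)

(407, 624, 745)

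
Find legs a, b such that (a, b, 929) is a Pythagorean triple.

We need a² + b² = 929² = 863041.
Trying: 129² + 920² = 16641 + 846400 = 863041 ✓

(129, 920, 929)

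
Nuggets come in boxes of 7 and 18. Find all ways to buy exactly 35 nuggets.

We need non-negative integers (x, y) with 7x + 18y = 35.
For each x in 0..5, check if 35 - 7x is a non-negative multiple of 18.
x = 5: 18y = 0, y = 0 ✓

(5 boxes of 7, 0 boxes of 18)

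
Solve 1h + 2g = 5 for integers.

Step 1: Check solvability.
gcd(1, 2) = 1
Since 1 divides 5, solutions exist.

Step 2: Apply extended Euclidean algorithm to find gcd.
We find integers such that 1*x0 + 2*y0 = 1

Step 3: Scale the particular solution.
Multiply by 5/1 = 5:
h = 5, g = 0

Step 4: Verify.
1*(5) + 2*(0) = 5 = 5 ✓

h = 5, g = 0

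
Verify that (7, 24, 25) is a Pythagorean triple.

Compute a² + b²:
7² + 24² = 49 + 576 = 625
Compute c²:
25² = 625
Since 625 = 625, it is a Pythagorean triple.

Yes, it is a Pythagorean triple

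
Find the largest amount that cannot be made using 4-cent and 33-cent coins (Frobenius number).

For two coprime denominations a and b, the Frobenius number (largest value not representable as a non-negative combination) is ab - a - b.
Here gcd(4, 33) = 1, so they are coprime.
F(4, 33) = 4·33 - 4 - 33 = 132 - 37 = 95

95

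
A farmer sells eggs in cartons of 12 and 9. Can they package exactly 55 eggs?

We need non-negative a, b with 12a + 9b = 55.
gcd(12, 9) = 3, and 3 does not divide 55.
No integer solutions exist.

No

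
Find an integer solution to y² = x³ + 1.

Try small integer x values and check whether x³ + 1 is a perfect square.
x = 0: x³ + 1 = 0³ + 1 = 0 + 1 = 1
Is 1 a perfect square? 1² = 1 ✓
So (x, y) = (0, 1) is a solution.

x = 0, y = 1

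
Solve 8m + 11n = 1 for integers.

Step 1: Check solvability.
gcd(8, 11) = 1
Since 1 divides 1, solutions exist.

Step 2: Apply extended Euclidean algorithm to find gcd.
We find integers such that 8*x0 + 11*y0 = 1

Step 3: Scale the particular solution.
Multiply by 1/1 = 1:
m = -4, n = 3

Step 4: Verify.
8*(-4) + 11*(3) = 1 = 1 ✓

m = -4, n = 3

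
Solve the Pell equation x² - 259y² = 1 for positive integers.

We seek the smallest positive integers (x, y) with x² - 259y² = 1, i.e., x² = 259y² + 1.
Try successive y values:
y = 1: x² = 259·1² + 1 = 260, not a perfect square
y = 2: x² = 259·2² + 1 = 1037, not a perfect square
y = 3: x² = 259·3² + 1 = 2332, not a perfect square
... continuing the search (or via continued fractions) ...
y = 52644: x² = 259·52644² + 1 = 717790200625, x = 847225 ✓

Verify: 847225² - 259·52644² = 717790200625 - 717790200624 = 1 ✓

x = 847225, y = 52644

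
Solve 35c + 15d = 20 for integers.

Step 1: Check solvability.
gcd(35, 15) = 5
Since 5 divides 20, solutions exist.

Step 2: Apply extended Euclidean algorithm to find gcd.
We find integers such that 35*x0 + 15*y0 = 5

Step 3: Scale the particular solution.
Multiply by 20/5 = 4:
c = 4, d = -8

Step 4: Verify.
35*(4) + 15*(-8) = 20 = 20 ✓

c = 4, d = -8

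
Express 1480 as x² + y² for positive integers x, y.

We need to find integers x, y > 0 such that x² + y² = 1480.
Trying x = 6: y² = 1480 - 6² = 1480 - 36 = 1444
y = 38
Check: 6² + 38² = 36 + 1444 = 1480 ✓

1480 = 6² + 38²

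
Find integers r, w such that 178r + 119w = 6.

Step 1: Check solvability.
gcd(178, 119) = 1
Since 1 divides 6, solutions exist.

Step 2: Apply extended Euclidean algorithm to find gcd.
We find integers such that 178*x0 + 119*y0 = 1

Step 3: Scale the particular solution.
Multiply by 6/1 = 6:
r = -12, w = 18

Step 4: Verify.
178*(-12) + 119*(18) = 6 = 6 ✓

r = -12, w = 18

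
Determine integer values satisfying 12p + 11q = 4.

Step 1: Check solvability.
gcd(12, 11) = 1
Since 1 divides 4, solutions exist.

Step 2: Apply extended Euclidean algorithm to find gcd.
We find integers such that 12*x0 + 11*y0 = 1

Step 3: Scale the particular solution.
Multiply by 4/1 = 4:
p = 4, q = -4

Step 4: Verify.
12*(4) + 11*(-4) = 4 = 4 ✓

p = 4, q = -4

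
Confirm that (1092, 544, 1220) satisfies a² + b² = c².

Compute a² + b² = 1092² + 544² = 1192464 + 295936 = 1488400
Compute c² = 1220² = 1488400
Since 1488400 = 1488400, confirmed.

Yes, it is a Pythagorean triple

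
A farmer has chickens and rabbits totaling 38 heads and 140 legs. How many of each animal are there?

Let c = chickens, r = rabbits.
Heads: c + r = 38
Legs: 2c + 4r = 140
From the first equation, c = 38 - r. Substitute:
2(38 - r) + 4r = 140
76 + 2r = 140
r = (140 - 76)/2 = 32
c = 38 - 32 = 6

Chickens: 6, Rabbits: 32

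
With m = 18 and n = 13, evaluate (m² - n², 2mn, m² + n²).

a = m² - n² = 324 - 169 = 155
b = 2mn = 2·18·13 = 468
c = m² + n² = 324 + 169 = 493
Verify: 155² + 468² = 24025 + 219024 = 243049 = 493² ✓

(155, 468, 493)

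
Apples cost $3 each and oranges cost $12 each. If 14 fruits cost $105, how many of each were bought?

Let a = apples, o = oranges.
a + o = 14
3a + 12o = 105
Substitute o = 14 - a:
3a + 12(14 - a) = 105
(3 - 12)a = 105 - 168
-9a = -63
a = 7, o = 14 - 7 = 7

Apples: 7, Oranges: 7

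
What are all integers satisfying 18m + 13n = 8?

Step 1: Compute gcd(18, 13) = 1.
Since 1 divides 8, solutions exist.

Step 2: Find a particular solution using extended Euclidean algorithm.
We get m₀ = -40, n₀ = 56.
Check: 18*-40 + 13*56 = 8 = 8 ✓

Step 3: Write the general solution.
m = -40 + (13/1)t = -40 + 13t
n = 56 - (18/1)t = 56 - 18t
for any integer t.

m = -40 + 13t, n = 56 - 18t for integer t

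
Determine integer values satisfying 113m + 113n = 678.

Step 1: Check solvability.
gcd(113, 113) = 113
Since 113 divides 678, solutions exist.

Step 2: Apply extended Euclidean algorithm to find gcd.
We find integers such that 113*x0 + 113*y0 = 113

Step 3: Scale the particular solution.
Multiply by 678/113 = 6:
m = 0, n = 6

Step 4: Verify.
113*(0) + 113*(6) = 678 = 678 ✓

m = 0, n = 6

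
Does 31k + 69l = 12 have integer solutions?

Step 1: Compute gcd(31, 69).
gcd(31, 69) = 1

Step 2: Check divisibility.
Does 1 divide 12? 12 = 1 x 12, so yes.

By the theorem on linear Diophantine equations, 31k + 69l = 12 has integer solutions if and only if gcd(31, 69) divides 12. Since 1 | 12, solutions exist.

Yes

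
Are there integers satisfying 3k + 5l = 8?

Step 1: Compute gcd(3, 5).
gcd(3, 5) = 1

Step 2: Check divisibility.
Does 1 divide 8? 8 = 1 x 8, so yes.

By the theorem on linear Diophantine equations, 3k + 5l = 8 has integer solutions if and only if gcd(3, 5) divides 8. Since 1 | 8, solutions exist.

Yes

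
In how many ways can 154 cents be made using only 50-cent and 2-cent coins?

We need non-negative integers (x, y) with 50x + 2y = 154.
For each x from 0 to 3, check if (154 - 50x) is a non-negative multiple of 2.
Solutions (x, y): (0,77), (1,52), (2,27), (3,2)
Count: 4

4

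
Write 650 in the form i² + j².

We need to find integers i, j > 0 such that i² + j² = 650.
Trying i = 5: j² = 650 - 5² = 650 - 25 = 625
j = 25
Check: 5² + 25² = 25 + 625 = 650 ✓

650 = 5² + 25²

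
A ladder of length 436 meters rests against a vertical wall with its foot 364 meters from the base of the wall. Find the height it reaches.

The ladder, wall, and ground form a right triangle with hypotenuse 436 and one leg 364.
By the Pythagorean theorem: h² = 436² - 364² = 190096 - 132496 = 57600
h = √57600 = 240 meters

240 meters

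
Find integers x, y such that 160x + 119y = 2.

Step 1: Check solvability.
gcd(160, 119) = 1
Since 1 divides 2, solutions exist.

Step 2: Apply extended Euclidean algorithm to find gcd.
We find integers such that 160*x0 + 119*y0 = 1

Step 3: Scale the particular solution.
Multiply by 2/1 = 2:
x = -58, y = 78

Step 4: Verify.
160*(-58) + 119*(78) = 2 = 2 ✓

x = -58, y = 78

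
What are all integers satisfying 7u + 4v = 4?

Step 1: Compute gcd(7, 4) = 1.
Since 1 divides 4, solutions exist.

Step 2: Find a particular solution using extended Euclidean algorithm.
We get u₀ = -4, v₀ = 8.
Check: 7*-4 + 4*8 = 4 = 4 ✓

Step 3: Write the general solution.
u = -4 + (4/1)t = -4 + 4t
v = 8 - (7/1)t = 8 - 7t
for any integer t.

u = -4 + 4t, v = 8 - 7t for integer t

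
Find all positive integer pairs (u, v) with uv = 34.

The positive divisors of 34 are: 1, 2, 17, 34.
Each divisor d gives the pair (d, 34/d):
(1, 34), (2, 17), (17, 2), (34, 1)

(1, 34), (2, 17), (17, 2), (34, 1)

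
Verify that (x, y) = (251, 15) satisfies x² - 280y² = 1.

Compute x² = 251² = 63001
Compute 280y² = 280·15² = 280·225 = 63000
x² - 280y² = 63001 - 63000 = 1
Since this equals 1, (251, 15) is a solution.

Yes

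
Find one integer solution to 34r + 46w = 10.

Step 1: Check solvability.
gcd(34, 46) = 2
Since 2 divides 10, solutions exist.

Step 2: Apply extended Euclidean algorithm to find gcd.
We find integers such that 34*x0 + 46*y0 = 2

Step 3: Scale the particular solution.
Multiply by 10/2 = 5:
r = -20, w = 15

Step 4: Verify.
34*(-20) + 46*(15) = 10 = 10 ✓

r = -20, w = 15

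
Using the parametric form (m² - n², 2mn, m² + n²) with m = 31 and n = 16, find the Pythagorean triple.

a = m² - n² = 961 - 256 = 705
b = 2mn = 2·31·16 = 992
c = m² + n² = 961 + 256 = 1217
Verify: 705² + 992² = 497025 + 984064 = 1481089 = 1217² ✓

(705, 992, 1217)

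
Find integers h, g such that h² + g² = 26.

We need to find integers h, g > 0 such that h² + g² = 26.
Trying h = 1: g² = 26 - 1² = 26 - 1 = 25
g = 5
Check: 1² + 5² = 1 + 25 = 26 ✓

26 = 1² + 5²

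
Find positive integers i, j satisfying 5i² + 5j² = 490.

Try small values of i and check whether (490 - 5i²)/5 is a perfect square.
i = 7: 5·7² = 245, so 5j² = 490 - 245 = 245, giving j² = 49, j = 7.
Check: 5·7² + 5·7² = 245 + 245 = 490 ✓

i = 7, j = 7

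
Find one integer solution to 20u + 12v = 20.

Step 1: Check solvability.
gcd(20, 12) = 4
Since 4 divides 20, solutions exist.

Step 2: Apply extended Euclidean algorithm to find gcd.
We find integers such that 20*x0 + 12*y0 = 4

Step 3: Scale the particular solution.
Multiply by 20/4 = 5:
u = -5, v = 10

Step 4: Verify.
20*(-5) + 12*(10) = 20 = 20 ✓

u = -5, v = 10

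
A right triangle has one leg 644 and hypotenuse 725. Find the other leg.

a² = c² - b² = 525625 - 414736 = 110889
a = 333

333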